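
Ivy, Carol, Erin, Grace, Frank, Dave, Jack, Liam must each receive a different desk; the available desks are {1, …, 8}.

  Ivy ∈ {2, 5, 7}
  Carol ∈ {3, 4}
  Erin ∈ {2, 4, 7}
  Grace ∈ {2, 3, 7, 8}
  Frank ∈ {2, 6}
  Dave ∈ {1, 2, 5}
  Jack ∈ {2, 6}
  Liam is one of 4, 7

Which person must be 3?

The 8 variables together cover exactly {1, 2, 3, 4, 5, 6, 7, 8} — 8 values for 8 variables — and 1 appears only in Dave's list, so Dave = 1.
Among the 7 still-open variables, 5 fits only Ivy (and all 7 values in {2, 3, 4, 5, 6, 7, 8} must be used), so Ivy = 5.
The 6 still-open variables draw from only 6 values {2, 3, 4, 6, 7, 8}, so each is used; only Grace can be 8, hence Grace = 8.
Among the 5 still-open variables, 3 fits only Carol (and all 5 values in {2, 3, 4, 6, 7} must be used), so Carol = 3.

Carol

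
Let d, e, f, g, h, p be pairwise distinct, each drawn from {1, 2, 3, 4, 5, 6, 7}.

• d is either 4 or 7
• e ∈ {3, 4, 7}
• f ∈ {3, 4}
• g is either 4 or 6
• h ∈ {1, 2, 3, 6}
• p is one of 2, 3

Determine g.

The 6 variables draw from only 6 values {1, 2, 3, 4, 6, 7}, so each is used; only h can be 1, hence h = 1.
Among the 5 still-open variables, 2 fits only p (and all 5 values in {2, 3, 4, 6, 7} must be used), so p = 2.
The 4 still-open variables together cover exactly {3, 4, 6, 7} — 4 values for 4 variables — and 6 appears only in g's list, so g = 6.

6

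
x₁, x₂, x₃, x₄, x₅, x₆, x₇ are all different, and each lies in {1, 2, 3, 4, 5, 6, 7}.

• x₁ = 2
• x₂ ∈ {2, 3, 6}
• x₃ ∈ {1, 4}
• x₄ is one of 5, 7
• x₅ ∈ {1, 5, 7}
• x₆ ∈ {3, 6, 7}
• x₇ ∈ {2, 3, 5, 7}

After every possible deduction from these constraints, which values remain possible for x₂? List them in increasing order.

3, 6

x₁'s domain is down to {2}, so x₁ = 2. Strike 2 from x₂, x₇.
The 6 still-open variables draw from only 6 values {1, 3, 4, 5, 6, 7}, so each is used; only x₃ can be 4, hence x₃ = 4.
Among the 5 still-open variables, 1 fits only x₅ (and all 5 values in {1, 3, 5, 6, 7} must be used), so x₅ = 1.
No further eliminations apply; x₂ can still be any of 3, 6.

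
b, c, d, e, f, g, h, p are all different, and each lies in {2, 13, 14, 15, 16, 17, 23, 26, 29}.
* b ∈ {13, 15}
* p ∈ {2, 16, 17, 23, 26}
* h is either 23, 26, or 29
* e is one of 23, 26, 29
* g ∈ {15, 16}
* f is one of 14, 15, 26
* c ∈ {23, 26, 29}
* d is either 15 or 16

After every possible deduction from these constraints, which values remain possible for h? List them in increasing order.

23, 26, 29

d and g share exactly the 2 values {15, 16}; by pigeonhole those values go to them, so strike 15, 16 from b, f, p.
b's domain is down to {13}, so b = 13.
c, e, h share exactly the 3 values {23, 26, 29}; by pigeonhole those values go to them, so strike 23, 26, 29 from f, p.
f's domain is down to {14}, so f = 14.
No further eliminations apply; h can still be any of 23, 26, 29.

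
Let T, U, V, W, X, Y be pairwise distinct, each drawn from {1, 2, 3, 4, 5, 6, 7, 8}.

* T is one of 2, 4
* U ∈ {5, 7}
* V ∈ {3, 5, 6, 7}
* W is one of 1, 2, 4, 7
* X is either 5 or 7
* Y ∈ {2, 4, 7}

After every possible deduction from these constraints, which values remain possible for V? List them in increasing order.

3, 6

U and X between them cover only {5, 7} — a naked pair. Remove those values from V, W, Y.
T and Y between them cover only {2, 4} — a naked pair. Remove those values from W.
That leaves W = 1.
No further eliminations apply; V can still be any of 3, 6.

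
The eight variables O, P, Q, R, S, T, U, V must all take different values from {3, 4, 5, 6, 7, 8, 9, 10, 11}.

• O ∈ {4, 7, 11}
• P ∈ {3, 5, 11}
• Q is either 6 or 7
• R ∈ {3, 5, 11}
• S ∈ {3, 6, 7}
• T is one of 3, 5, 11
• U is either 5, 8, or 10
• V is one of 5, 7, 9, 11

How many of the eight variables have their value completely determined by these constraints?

The 3 variables P, R, T are confined to {3, 5, 11}, which locks those values in; drop them from O, S, U, V.
Q and S between them cover only {6, 7} — a naked pair. Remove those values from O, V.
O has just one choice, so O = 4.
V's domain is down to {9}, so V = 9.
Determined: O=4, V=9. The other variables each still have more than one consistent value. That makes 2.

2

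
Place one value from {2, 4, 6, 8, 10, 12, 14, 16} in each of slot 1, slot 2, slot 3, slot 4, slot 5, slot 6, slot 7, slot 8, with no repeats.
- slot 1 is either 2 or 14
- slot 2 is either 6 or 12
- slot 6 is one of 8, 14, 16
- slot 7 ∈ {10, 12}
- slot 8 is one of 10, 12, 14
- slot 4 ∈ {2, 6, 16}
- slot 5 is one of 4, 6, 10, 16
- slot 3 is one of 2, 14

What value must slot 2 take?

6

The 8 variables draw from only 8 values {2, 4, 6, 8, 10, 12, 14, 16}, so each is used; only slot 5 can be 4, hence slot 5 = 4.
Among the 7 still-open variables, 8 fits only slot 6 (and all 7 values in {2, 6, 8, 10, 12, 14, 16} must be used), so slot 6 = 8.
The 6 still-open variables together cover exactly {2, 6, 10, 12, 14, 16} — 6 values for 6 variables — and 16 appears only in slot 4's list, so slot 4 = 16.
The 5 still-open variables draw from only 5 values {2, 6, 10, 12, 14}, so each is used; only slot 2 can be 6, hence slot 2 = 6.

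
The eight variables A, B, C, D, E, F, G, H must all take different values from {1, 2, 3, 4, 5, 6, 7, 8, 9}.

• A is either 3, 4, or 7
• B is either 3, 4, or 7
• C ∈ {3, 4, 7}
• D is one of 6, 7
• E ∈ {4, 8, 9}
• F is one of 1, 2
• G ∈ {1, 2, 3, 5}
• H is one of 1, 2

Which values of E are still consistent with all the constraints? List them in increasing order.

The 2 variables F and H are confined to {1, 2}, which locks those values in; drop them from G.
A, B, C between them cover only {3, 4, 7} — a naked triple. Remove those values from D, E, G.
D must be 6 (only option left).
G has just one choice, so G = 5.
No further eliminations apply; E can still be any of 8, 9.

8, 9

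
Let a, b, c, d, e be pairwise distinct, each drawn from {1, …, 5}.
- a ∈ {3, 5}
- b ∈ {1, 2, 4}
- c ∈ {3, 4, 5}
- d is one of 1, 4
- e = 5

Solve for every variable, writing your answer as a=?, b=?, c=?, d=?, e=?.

e has just one choice, so e = 5. Remove 5 from a, c.
That leaves a = 3. So c can't be 3.
c has just one choice, so c = 4. Remove 4 from b, d.
d must be 1 (only option left). Strike 1 from b.
b must be 2 (only option left).

a=3, b=2, c=4, d=1, e=5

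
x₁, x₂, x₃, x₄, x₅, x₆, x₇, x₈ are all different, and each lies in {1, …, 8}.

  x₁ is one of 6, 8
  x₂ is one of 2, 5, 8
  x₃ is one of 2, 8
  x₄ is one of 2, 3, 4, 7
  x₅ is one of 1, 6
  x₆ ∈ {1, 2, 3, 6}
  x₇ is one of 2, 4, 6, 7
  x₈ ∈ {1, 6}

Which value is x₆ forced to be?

3

Among the 8 variables, 5 fits only x₂ (and all 8 values in {1, 2, 3, 4, 5, 6, 7, 8} must be used), so x₂ = 5.
The 2 variables x₅ and x₈ are confined to {1, 6}, which locks those values in; drop them from x₁, x₆, x₇.
x₁ has just one choice, so x₁ = 8. Strike 8 from x₃.
x₃ has just one choice, so x₃ = 2. Remove 2 from x₄, x₆, x₇.
So x₆ = 3.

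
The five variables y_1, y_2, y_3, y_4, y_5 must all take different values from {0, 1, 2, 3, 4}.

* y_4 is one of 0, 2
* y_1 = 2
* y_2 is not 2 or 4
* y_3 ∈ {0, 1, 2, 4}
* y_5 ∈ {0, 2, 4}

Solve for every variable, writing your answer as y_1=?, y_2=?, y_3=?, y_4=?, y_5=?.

y_1 must be 2 (only option left). Eliminate 2 elsewhere: y_3, y_4, y_5.
y_4's domain is down to {0}, so y_4 = 0. Strike 0 from y_2, y_3, y_5.
y_5 has just one choice, so y_5 = 4. So y_3 can't be 4.
y_3 must be 1 (only option left). Remove 1 from y_2.
y_2 has just one choice, so y_2 = 3.

y_1=2, y_2=3, y_3=1, y_4=0, y_5=4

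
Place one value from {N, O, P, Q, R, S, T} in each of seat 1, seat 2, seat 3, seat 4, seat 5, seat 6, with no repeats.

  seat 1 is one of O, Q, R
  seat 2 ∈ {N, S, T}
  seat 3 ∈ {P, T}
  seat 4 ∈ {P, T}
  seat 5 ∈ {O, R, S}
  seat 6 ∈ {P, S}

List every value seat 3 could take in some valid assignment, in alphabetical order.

seat 3 and seat 4 share exactly the 2 values {P, T}; by pigeonhole those values go to them, so strike P, T from seat 2, seat 6.
seat 6 must be S (only option left). So seat 2, seat 5 can't be S.
seat 2 must be N (only option left).
No further eliminations apply; seat 3 can still be any of P, T.

P, T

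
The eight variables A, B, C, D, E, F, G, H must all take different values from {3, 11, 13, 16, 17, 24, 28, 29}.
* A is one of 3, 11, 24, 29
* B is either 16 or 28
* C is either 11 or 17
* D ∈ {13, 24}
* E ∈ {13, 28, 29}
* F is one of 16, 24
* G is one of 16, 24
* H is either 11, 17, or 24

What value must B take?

Among the 8 variables, 3 fits only A (and all 8 values in {3, 11, 13, 16, 17, 24, 28, 29} must be used), so A = 3.
The 7 still-open variables together cover exactly {11, 13, 16, 17, 24, 28, 29} — 7 values for 7 variables — and 29 appears only in E's list, so E = 29.
The 6 still-open variables draw from only 6 values {11, 13, 16, 17, 24, 28}, so each is used; only D can be 13, hence D = 13.
Among the 5 still-open variables, 28 fits only B (and all 5 values in {11, 16, 17, 24, 28} must be used), so B = 28.

28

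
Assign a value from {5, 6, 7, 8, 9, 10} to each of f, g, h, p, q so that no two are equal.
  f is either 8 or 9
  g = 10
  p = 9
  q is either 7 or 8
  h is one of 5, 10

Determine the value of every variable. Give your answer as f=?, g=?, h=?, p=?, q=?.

f=8, g=10, h=5, p=9, q=7

g has just one choice, so g = 10. Remove 10 from h.
h must be 5 (only option left).
p must be 9 (only option left). Eliminate 9 elsewhere: f.
f must be 8 (only option left). So q can't be 8.
q has just one choice, so q = 7.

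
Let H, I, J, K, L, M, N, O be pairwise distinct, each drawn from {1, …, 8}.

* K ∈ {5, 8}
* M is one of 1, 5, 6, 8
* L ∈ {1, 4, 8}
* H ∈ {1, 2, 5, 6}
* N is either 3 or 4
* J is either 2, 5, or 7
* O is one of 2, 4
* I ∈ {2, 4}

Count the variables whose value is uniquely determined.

Among the 8 variables, 3 fits only N (and all 8 values in {1, 2, 3, 4, 5, 6, 7, 8} must be used), so N = 3.
The 7 still-open variables together cover exactly {1, 2, 4, 5, 6, 7, 8} — 7 values for 7 variables — and 7 appears only in J's list, so J = 7.
I and O share exactly the 2 values {2, 4}; by pigeonhole those values go to them, so strike 2, 4 from H, L.
Determined: J=7, N=3. The other variables each still have more than one consistent value. That makes 2.

2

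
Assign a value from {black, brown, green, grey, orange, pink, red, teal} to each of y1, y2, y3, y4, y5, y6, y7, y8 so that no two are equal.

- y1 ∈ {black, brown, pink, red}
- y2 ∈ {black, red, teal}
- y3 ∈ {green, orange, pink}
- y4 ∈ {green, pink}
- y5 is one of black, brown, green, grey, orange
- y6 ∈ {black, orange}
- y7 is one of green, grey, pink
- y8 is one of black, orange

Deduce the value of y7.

grey

Among the 8 variables, teal fits only y2 (and all 8 values in {black, brown, green, grey, orange, pink, red, teal} must be used), so y2 = teal.
Among the 7 still-open variables, red fits only y1 (and all 7 values in {black, brown, green, grey, orange, pink, red} must be used), so y1 = red.
The 6 still-open variables draw from only 6 values {black, brown, green, grey, orange, pink}, so each is used; only y5 can be brown, hence y5 = brown.
The 5 still-open variables draw from only 5 values {black, green, grey, orange, pink}, so each is used; only y7 can be grey, hence y7 = grey.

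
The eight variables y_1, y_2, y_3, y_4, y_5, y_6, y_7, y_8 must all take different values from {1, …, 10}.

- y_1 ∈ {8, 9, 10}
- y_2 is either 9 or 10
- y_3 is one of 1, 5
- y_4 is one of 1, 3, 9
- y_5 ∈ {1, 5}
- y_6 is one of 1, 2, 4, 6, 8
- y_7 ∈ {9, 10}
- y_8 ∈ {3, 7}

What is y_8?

7

y_2 and y_7 share exactly the 2 values {9, 10}; by pigeonhole those values go to them, so strike 9, 10 from y_1, y_4.
That leaves y_1 = 8. Strike 8 from y_6.
y_3 and y_5 between them cover only {1, 5} — a naked pair. Remove those values from y_4, y_6.
y_4's domain is down to {3}, so y_4 = 3. So y_8 can't be 3.
So y_8 = 7.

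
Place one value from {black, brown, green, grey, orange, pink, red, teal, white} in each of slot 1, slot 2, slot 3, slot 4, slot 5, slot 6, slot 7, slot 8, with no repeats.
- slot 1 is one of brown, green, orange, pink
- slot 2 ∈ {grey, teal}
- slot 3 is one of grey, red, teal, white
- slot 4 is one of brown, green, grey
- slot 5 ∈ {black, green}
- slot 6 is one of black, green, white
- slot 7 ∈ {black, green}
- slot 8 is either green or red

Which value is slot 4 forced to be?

brown

slot 5 and slot 7 between them cover only {black, green} — a naked pair. Remove those values from slot 1, slot 4, slot 6, slot 8.
slot 6's domain is down to {white}, so slot 6 = white. Remove white from slot 3.
slot 8's domain is down to {red}, so slot 8 = red. Remove red from slot 3.
slot 2 and slot 3 share exactly the 2 values {grey, teal}; by pigeonhole those values go to them, so strike grey, teal from slot 4.
So slot 4 = brown.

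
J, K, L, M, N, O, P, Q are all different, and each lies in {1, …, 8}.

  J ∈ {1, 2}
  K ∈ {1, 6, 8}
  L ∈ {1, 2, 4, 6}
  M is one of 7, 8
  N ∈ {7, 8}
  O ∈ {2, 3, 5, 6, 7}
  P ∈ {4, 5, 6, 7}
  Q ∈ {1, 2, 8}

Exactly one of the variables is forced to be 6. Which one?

The 8 variables together cover exactly {1, 2, 3, 4, 5, 6, 7, 8} — 8 values for 8 variables — and 3 appears only in O's list, so O = 3.
The 7 still-open variables draw from only 7 values {1, 2, 4, 5, 6, 7, 8}, so each is used; only P can be 5, hence P = 5.
Among the 6 still-open variables, 4 fits only L (and all 6 values in {1, 2, 4, 6, 7, 8} must be used), so L = 4.
The 5 still-open variables together cover exactly {1, 2, 6, 7, 8} — 5 values for 5 variables — and 6 appears only in K's list, so K = 6.

K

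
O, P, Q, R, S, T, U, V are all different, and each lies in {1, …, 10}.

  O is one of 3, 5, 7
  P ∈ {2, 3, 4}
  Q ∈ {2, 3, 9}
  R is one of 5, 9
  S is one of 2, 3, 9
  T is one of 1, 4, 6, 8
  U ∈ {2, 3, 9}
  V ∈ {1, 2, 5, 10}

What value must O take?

7

The 3 variables Q, S, U are confined to {2, 3, 9}, which locks those values in; drop them from O, P, R, V.
That leaves P = 4. So T can't be 4.
That leaves R = 5. Eliminate 5 elsewhere: O, V.
So O = 7.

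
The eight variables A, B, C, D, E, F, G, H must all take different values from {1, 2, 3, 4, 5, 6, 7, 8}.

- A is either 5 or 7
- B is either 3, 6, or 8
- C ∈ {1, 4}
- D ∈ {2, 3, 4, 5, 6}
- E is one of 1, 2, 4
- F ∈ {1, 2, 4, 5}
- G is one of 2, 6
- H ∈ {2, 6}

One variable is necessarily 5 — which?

F

The 8 variables draw from only 8 values {1, 2, 3, 4, 5, 6, 7, 8}, so each is used; only A can be 7, hence A = 7.
Among the 7 still-open variables, 8 fits only B (and all 7 values in {1, 2, 3, 4, 5, 6, 8} must be used), so B = 8.
Among the 6 still-open variables, 3 fits only D (and all 6 values in {1, 2, 3, 4, 5, 6} must be used), so D = 3.
Among the 5 still-open variables, 5 fits only F (and all 5 values in {1, 2, 4, 5, 6} must be used), so F = 5.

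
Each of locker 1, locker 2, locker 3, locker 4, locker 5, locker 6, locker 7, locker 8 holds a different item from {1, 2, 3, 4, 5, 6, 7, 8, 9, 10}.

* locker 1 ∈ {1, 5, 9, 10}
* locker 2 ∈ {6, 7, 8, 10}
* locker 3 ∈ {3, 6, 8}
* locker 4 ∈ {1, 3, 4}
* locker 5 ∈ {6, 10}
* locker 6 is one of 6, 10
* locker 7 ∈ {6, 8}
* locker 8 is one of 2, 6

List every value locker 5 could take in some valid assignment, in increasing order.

6, 10

locker 5 and locker 6 share exactly the 2 values {6, 10}; by pigeonhole those values go to them, so strike 6, 10 from locker 1, locker 2, locker 3, locker 7, locker 8.
locker 7 must be 8 (only option left). So locker 2, locker 3 can't be 8.
locker 8 must be 2 (only option left).
locker 2 must be 7 (only option left).
locker 3 must be 3 (only option left). Strike 3 from locker 4.
No further eliminations apply; locker 5 can still be any of 6, 10.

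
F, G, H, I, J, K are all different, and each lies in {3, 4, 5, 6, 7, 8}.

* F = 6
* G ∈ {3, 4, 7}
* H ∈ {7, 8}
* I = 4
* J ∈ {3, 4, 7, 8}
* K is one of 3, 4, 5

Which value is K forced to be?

5

F must be 6 (only option left).
That leaves I = 4. Eliminate 4 elsewhere: G, J, K.
The 4 still-open variables draw from only 4 values {3, 5, 7, 8}, so each is used; only K can be 5, hence K = 5.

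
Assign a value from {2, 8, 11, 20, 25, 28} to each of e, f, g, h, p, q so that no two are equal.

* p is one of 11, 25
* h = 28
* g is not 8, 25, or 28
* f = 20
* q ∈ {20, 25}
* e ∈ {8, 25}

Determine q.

f has just one choice, so f = 20. Strike 20 from g, q.
So q = 25.

25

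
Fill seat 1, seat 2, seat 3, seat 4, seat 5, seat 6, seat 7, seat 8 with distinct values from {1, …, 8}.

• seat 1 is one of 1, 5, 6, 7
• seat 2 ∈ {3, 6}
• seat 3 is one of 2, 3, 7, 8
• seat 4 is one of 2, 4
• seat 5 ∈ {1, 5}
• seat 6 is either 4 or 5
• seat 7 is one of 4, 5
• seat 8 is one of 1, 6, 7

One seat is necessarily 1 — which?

seat 5

The 8 variables draw from only 8 values {1, 2, 3, 4, 5, 6, 7, 8}, so each is used; only seat 3 can be 8, hence seat 3 = 8.
Among the 7 still-open variables, 2 fits only seat 4 (and all 7 values in {1, 2, 3, 4, 5, 6, 7} must be used), so seat 4 = 2.
The 6 still-open variables together cover exactly {1, 3, 4, 5, 6, 7} — 6 values for 6 variables — and 3 appears only in seat 2's list, so seat 2 = 3.
seat 6 and seat 7 share exactly the 2 values {4, 5}; by pigeonhole those values go to them, so strike 4, 5 from seat 1, seat 5.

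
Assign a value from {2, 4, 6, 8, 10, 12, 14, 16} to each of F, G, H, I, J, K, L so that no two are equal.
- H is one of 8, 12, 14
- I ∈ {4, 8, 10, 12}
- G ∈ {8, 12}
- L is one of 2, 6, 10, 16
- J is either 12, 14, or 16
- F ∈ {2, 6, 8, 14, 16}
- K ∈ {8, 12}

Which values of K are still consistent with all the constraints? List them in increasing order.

8, 12

The 2 variables G and K are confined to {8, 12}, which locks those values in; drop them from F, H, I, J.
That leaves H = 14. Remove 14 from F, J.
J's domain is down to {16}, so J = 16. So F, L can't be 16.
No further eliminations apply; K can still be any of 8, 12.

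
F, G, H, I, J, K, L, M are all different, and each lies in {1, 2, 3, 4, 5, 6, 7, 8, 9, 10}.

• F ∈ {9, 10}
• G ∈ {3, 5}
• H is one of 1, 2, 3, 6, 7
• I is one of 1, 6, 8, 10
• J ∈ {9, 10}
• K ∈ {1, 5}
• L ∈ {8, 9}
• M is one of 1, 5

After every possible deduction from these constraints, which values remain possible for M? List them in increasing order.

1, 5

The 2 variables F and J are confined to {9, 10}, which locks those values in; drop them from I, L.
That leaves L = 8. So I can't be 8.
K and M share exactly the 2 values {1, 5}; by pigeonhole those values go to them, so strike 1, 5 from G, H, I.
G has just one choice, so G = 3. So H can't be 3.
I must be 6 (only option left). Remove 6 from H.
No further eliminations apply; M can still be any of 1, 5.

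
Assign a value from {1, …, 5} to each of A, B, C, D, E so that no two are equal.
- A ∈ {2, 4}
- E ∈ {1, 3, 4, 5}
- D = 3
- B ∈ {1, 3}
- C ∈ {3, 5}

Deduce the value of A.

D must be 3 (only option left). So B, C, E can't be 3.
B must be 1 (only option left). Eliminate 1 elsewhere: E.
C has just one choice, so C = 5. Remove 5 from E.
That leaves E = 4. Strike 4 from A.
So A = 2.

2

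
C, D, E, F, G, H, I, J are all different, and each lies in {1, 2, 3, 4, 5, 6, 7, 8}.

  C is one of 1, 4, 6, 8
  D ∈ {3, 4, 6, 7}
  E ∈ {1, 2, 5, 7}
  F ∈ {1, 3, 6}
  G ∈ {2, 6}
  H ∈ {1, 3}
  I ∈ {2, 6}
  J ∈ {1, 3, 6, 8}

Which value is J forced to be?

8

Among the 8 variables, 5 fits only E (and all 8 values in {1, 2, 3, 4, 5, 6, 7, 8} must be used), so E = 5.
The 7 still-open variables together cover exactly {1, 2, 3, 4, 6, 7, 8} — 7 values for 7 variables — and 7 appears only in D's list, so D = 7.
The 6 still-open variables draw from only 6 values {1, 2, 3, 4, 6, 8}, so each is used; only C can be 4, hence C = 4.
The 5 still-open variables draw from only 5 values {1, 2, 3, 6, 8}, so each is used; only J can be 8, hence J = 8.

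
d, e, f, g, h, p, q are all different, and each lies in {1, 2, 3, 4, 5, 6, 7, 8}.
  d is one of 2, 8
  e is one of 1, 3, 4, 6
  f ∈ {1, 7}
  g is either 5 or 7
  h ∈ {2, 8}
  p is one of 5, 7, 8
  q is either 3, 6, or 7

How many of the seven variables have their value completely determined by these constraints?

d and h share exactly the 2 values {2, 8}; by pigeonhole those values go to them, so strike 2, 8 from p.
The 2 variables g and p are confined to {5, 7}, which locks those values in; drop them from f, q.
f has just one choice, so f = 1. So e can't be 1.
Determined: f=1. The other variables each still have more than one consistent value. That makes 1.

1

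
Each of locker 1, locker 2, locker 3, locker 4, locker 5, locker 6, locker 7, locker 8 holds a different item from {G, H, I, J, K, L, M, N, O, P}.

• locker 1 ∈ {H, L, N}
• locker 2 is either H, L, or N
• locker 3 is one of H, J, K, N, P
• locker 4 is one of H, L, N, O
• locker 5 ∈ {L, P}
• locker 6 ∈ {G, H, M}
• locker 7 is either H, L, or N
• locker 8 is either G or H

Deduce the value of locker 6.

M

locker 1, locker 2, locker 7 share exactly the 3 values {H, L, N}; by pigeonhole those values go to them, so strike H, L, N from locker 3, locker 4, locker 5, locker 6, locker 8.
locker 4 has just one choice, so locker 4 = O.
locker 5 has just one choice, so locker 5 = P. Eliminate P elsewhere: locker 3.
locker 8 must be G (only option left). Remove G from locker 6.
So locker 6 = M.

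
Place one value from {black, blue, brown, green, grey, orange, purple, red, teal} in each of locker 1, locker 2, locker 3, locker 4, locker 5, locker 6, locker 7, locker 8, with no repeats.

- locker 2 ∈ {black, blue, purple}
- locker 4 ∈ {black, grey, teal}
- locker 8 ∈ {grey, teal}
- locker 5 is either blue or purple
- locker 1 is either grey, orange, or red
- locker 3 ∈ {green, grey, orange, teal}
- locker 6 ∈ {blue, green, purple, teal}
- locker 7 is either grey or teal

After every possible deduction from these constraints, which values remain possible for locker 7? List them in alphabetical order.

The 8 variables draw from only 8 values {black, blue, green, grey, orange, purple, red, teal}, so each is used; only locker 1 can be red, hence locker 1 = red.
The 7 still-open variables draw from only 7 values {black, blue, green, grey, orange, purple, teal}, so each is used; only locker 3 can be orange, hence locker 3 = orange.
The 6 still-open variables together cover exactly {black, blue, green, grey, purple, teal} — 6 values for 6 variables — and green appears only in locker 6's list, so locker 6 = green.
locker 7 and locker 8 share exactly the 2 values {grey, teal}; by pigeonhole those values go to them, so strike grey, teal from locker 4.
locker 4 must be black (only option left). So locker 2 can't be black.
No further eliminations apply; locker 7 can still be any of grey, teal.

grey, teal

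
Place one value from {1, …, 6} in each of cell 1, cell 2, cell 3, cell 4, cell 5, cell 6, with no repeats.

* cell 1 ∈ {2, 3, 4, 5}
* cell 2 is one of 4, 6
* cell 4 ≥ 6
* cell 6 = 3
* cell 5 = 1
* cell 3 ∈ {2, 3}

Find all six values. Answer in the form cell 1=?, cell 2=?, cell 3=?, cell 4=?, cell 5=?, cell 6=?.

cell 4 has just one choice, so cell 4 = 6. Strike 6 from cell 2.
That leaves cell 5 = 1.
That leaves cell 6 = 3. Eliminate 3 elsewhere: cell 1, cell 3.
cell 2's domain is down to {4}, so cell 2 = 4. Strike 4 from cell 1.
cell 3 must be 2 (only option left). Remove 2 from cell 1.
That leaves cell 1 = 5.

cell 1=5, cell 2=4, cell 3=2, cell 4=6, cell 5=1, cell 6=3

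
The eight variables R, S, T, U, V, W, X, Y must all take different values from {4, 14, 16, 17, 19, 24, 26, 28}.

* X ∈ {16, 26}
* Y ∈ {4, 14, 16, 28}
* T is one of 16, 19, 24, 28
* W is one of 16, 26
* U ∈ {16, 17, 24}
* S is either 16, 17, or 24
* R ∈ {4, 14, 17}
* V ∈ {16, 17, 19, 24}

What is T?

The 2 variables W and X are confined to {16, 26}, which locks those values in; drop them from S, T, U, V, Y.
The 2 variables S and U are confined to {17, 24}, which locks those values in; drop them from R, T, V.
V's domain is down to {19}, so V = 19. So T can't be 19.
So T = 28.

28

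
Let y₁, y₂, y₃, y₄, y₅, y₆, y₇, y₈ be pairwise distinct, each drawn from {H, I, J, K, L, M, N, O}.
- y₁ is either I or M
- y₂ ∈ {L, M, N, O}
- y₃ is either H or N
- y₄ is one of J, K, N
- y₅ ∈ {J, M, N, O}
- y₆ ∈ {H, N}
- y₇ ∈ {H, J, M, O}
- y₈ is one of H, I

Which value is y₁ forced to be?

Among the 8 variables, K fits only y₄ (and all 8 values in {H, I, J, K, L, M, N, O} must be used), so y₄ = K.
The 7 still-open variables draw from only 7 values {H, I, J, L, M, N, O}, so each is used; only y₂ can be L, hence y₂ = L.
y₃ and y₆ between them cover only {H, N} — a naked pair. Remove those values from y₅, y₇, y₈.
y₈'s domain is down to {I}, so y₈ = I. Eliminate I elsewhere: y₁.
So y₁ = M.

M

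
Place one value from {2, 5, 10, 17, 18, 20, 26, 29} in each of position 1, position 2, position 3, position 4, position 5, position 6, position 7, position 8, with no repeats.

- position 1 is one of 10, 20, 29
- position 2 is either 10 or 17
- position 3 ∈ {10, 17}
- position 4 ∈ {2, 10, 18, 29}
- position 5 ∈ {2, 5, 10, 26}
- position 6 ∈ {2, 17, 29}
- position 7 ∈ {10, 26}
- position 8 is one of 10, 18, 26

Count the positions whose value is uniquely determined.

4

Among the 8 variables, 5 fits only position 5 (and all 8 values in {2, 5, 10, 17, 18, 20, 26, 29} must be used), so position 5 = 5.
The 7 still-open variables draw from only 7 values {2, 10, 17, 18, 20, 26, 29}, so each is used; only position 1 can be 20, hence position 1 = 20.
position 2 and position 3 between them cover only {10, 17} — a naked pair. Remove those values from position 4, position 6, position 7, position 8.
position 7's domain is down to {26}, so position 7 = 26. Eliminate 26 elsewhere: position 8.
position 8's domain is down to {18}, so position 8 = 18. Eliminate 18 elsewhere: position 4.
Determined: position 1=20, position 5=5, position 7=26, position 8=18. The other positions each still have more than one consistent value. That makes 4.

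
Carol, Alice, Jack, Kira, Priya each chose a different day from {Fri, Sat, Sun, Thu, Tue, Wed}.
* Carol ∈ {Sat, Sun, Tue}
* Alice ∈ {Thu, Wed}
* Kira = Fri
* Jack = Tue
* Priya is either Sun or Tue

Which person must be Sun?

Priya

Jack's domain is down to {Tue}, so Jack = Tue. Remove Tue from Carol, Priya.
So Sun goes to Priya.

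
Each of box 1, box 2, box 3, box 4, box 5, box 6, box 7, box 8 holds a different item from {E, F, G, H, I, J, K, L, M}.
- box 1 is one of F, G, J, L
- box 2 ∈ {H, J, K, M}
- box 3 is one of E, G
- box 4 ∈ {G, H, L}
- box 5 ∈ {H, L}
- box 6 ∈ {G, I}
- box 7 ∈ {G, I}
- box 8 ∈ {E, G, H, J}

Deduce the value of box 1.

box 6 and box 7 between them cover only {G, I} — a naked pair. Remove those values from box 1, box 3, box 4, box 8.
box 3's domain is down to {E}, so box 3 = E. Eliminate E elsewhere: box 8.
box 4 and box 5 between them cover only {H, L} — a naked pair. Remove those values from box 1, box 2, box 8.
box 8's domain is down to {J}, so box 8 = J. Strike J from box 1, box 2.
So box 1 = F.

F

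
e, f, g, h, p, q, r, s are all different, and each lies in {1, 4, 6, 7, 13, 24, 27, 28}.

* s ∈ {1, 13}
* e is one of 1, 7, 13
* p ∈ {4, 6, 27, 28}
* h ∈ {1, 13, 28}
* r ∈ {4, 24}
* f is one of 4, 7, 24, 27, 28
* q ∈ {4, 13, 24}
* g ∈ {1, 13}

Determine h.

The 8 variables together cover exactly {1, 4, 6, 7, 13, 24, 27, 28} — 8 values for 8 variables — and 6 appears only in p's list, so p = 6.
The 7 still-open variables draw from only 7 values {1, 4, 7, 13, 24, 27, 28}, so each is used; only f can be 27, hence f = 27.
The 6 still-open variables together cover exactly {1, 4, 7, 13, 24, 28} — 6 values for 6 variables — and 7 appears only in e's list, so e = 7.
Among the 5 still-open variables, 28 fits only h (and all 5 values in {1, 4, 13, 24, 28} must be used), so h = 28.

28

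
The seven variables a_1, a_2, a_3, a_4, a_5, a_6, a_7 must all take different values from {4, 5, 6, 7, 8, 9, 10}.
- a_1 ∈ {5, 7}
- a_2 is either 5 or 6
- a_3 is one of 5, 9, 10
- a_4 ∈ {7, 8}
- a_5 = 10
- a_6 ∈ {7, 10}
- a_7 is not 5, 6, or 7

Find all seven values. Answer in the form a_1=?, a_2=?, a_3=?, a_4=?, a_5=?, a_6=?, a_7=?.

a_1=5, a_2=6, a_3=9, a_4=8, a_5=10, a_6=7, a_7=4

a_5 must be 10 (only option left). Remove 10 from a_3, a_6, a_7.
That leaves a_6 = 7. Remove 7 from a_1, a_4.
a_1's domain is down to {5}, so a_1 = 5. Eliminate 5 elsewhere: a_2, a_3.
That leaves a_2 = 6.
a_3 has just one choice, so a_3 = 9. Strike 9 from a_7.
a_4's domain is down to {8}, so a_4 = 8. Strike 8 from a_7.
a_7's domain is down to {4}, so a_7 = 4.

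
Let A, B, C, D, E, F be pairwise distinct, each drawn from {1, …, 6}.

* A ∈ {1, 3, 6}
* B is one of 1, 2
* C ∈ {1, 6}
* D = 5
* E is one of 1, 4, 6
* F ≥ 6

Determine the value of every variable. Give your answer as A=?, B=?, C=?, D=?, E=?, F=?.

A=3, B=2, C=1, D=5, E=4, F=6

D has just one choice, so D = 5.
F has just one choice, so F = 6. Remove 6 from A, C, E.
C's domain is down to {1}, so C = 1. Remove 1 from A, B, E.
That leaves E = 4.
A has just one choice, so A = 3.
That leaves B = 2.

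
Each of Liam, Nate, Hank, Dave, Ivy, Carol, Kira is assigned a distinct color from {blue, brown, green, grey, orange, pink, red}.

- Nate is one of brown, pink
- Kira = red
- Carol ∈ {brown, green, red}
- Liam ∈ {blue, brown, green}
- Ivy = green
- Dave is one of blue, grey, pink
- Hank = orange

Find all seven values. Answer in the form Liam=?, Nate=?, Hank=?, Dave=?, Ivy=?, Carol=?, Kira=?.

Hank has just one choice, so Hank = orange.
Ivy has just one choice, so Ivy = green. So Liam, Carol can't be green.
Kira must be red (only option left). Eliminate red elsewhere: Carol.
Carol must be brown (only option left). Strike brown from Liam, Nate.
Liam has just one choice, so Liam = blue. Remove blue from Dave.
Nate has just one choice, so Nate = pink. Eliminate pink elsewhere: Dave.
Dave has just one choice, so Dave = grey.

Liam=blue, Nate=pink, Hank=orange, Dave=grey, Ivy=green, Carol=brown, Kira=red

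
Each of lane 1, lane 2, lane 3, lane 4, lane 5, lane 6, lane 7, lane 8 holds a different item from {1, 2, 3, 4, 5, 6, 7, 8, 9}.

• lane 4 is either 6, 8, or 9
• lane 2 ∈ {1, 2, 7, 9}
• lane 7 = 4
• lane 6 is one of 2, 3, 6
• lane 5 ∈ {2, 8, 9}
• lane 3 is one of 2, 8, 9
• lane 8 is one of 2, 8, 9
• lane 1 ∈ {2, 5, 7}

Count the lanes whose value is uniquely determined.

lane 7's domain is down to {4}, so lane 7 = 4.
lane 3, lane 5, lane 8 between them cover only {2, 8, 9} — a naked triple. Remove those values from lane 1, lane 2, lane 4, lane 6.
lane 4 must be 6 (only option left). Eliminate 6 elsewhere: lane 6.
That leaves lane 6 = 3.
Determined: lane 4=6, lane 6=3, lane 7=4. The other lanes each still have more than one consistent value. That makes 3.

3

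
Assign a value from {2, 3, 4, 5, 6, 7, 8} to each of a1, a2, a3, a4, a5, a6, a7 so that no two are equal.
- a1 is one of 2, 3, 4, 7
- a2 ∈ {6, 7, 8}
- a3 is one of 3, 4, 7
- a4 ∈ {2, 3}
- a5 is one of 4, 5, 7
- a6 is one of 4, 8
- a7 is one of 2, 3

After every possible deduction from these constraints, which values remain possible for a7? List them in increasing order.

The 7 variables draw from only 7 values {2, 3, 4, 5, 6, 7, 8}, so each is used; only a5 can be 5, hence a5 = 5.
The 6 still-open variables draw from only 6 values {2, 3, 4, 6, 7, 8}, so each is used; only a2 can be 6, hence a2 = 6.
Among the 5 still-open variables, 8 fits only a6 (and all 5 values in {2, 3, 4, 7, 8} must be used), so a6 = 8.
The 2 variables a4 and a7 are confined to {2, 3}, which locks those values in; drop them from a1, a3.
No further eliminations apply; a7 can still be any of 2, 3.

2, 3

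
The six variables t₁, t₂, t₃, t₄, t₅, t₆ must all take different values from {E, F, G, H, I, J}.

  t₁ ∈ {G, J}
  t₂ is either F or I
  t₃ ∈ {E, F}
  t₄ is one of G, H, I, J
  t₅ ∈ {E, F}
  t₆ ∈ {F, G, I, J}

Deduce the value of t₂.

The 6 variables together cover exactly {E, F, G, H, I, J} — 6 values for 6 variables — and H appears only in t₄'s list, so t₄ = H.
t₃ and t₅ between them cover only {E, F} — a naked pair. Remove those values from t₂, t₆.
So t₂ = I.

I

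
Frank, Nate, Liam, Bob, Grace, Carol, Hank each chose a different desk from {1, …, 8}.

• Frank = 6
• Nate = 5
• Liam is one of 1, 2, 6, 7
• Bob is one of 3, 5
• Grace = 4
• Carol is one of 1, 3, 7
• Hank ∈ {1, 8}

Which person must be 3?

Bob

Frank has just one choice, so Frank = 6. Eliminate 6 elsewhere: Liam.
Nate's domain is down to {5}, so Nate = 5. Remove 5 from Bob.
So 3 goes to Bob.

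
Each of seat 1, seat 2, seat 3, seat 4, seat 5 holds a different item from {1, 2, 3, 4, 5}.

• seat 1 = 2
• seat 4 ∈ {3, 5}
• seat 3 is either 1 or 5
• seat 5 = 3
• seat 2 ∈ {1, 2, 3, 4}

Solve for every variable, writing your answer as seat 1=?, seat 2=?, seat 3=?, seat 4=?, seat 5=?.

seat 1=2, seat 2=4, seat 3=1, seat 4=5, seat 5=3

seat 1 must be 2 (only option left). So seat 2 can't be 2.
seat 5 must be 3 (only option left). So seat 2, seat 4 can't be 3.
That leaves seat 4 = 5. So seat 3 can't be 5.
That leaves seat 3 = 1. Strike 1 from seat 2.
That leaves seat 2 = 4.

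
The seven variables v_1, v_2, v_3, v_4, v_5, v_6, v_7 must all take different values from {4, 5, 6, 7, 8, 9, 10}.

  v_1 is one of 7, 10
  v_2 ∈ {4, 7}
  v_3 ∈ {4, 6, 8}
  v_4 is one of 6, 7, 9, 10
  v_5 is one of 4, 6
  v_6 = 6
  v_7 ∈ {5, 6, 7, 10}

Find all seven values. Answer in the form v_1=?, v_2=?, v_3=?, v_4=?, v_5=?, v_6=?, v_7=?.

v_6 must be 6 (only option left). Eliminate 6 elsewhere: v_3, v_4, v_5, v_7.
v_5's domain is down to {4}, so v_5 = 4. Eliminate 4 elsewhere: v_2, v_3.
That leaves v_2 = 7. Remove 7 from v_1, v_4, v_7.
v_3's domain is down to {8}, so v_3 = 8.
v_1's domain is down to {10}, so v_1 = 10. Eliminate 10 elsewhere: v_4, v_7.
v_4 must be 9 (only option left).
v_7's domain is down to {5}, so v_7 = 5.

v_1=10, v_2=7, v_3=8, v_4=9, v_5=4, v_6=6, v_7=5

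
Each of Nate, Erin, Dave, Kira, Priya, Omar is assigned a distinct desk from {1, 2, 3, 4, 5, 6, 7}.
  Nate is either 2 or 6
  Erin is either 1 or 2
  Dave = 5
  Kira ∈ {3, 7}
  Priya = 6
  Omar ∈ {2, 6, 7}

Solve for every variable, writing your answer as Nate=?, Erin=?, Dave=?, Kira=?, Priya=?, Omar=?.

Nate=2, Erin=1, Dave=5, Kira=3, Priya=6, Omar=7

Dave has just one choice, so Dave = 5.
Priya's domain is down to {6}, so Priya = 6. So Nate, Omar can't be 6.
Nate must be 2 (only option left). Eliminate 2 elsewhere: Erin, Omar.
Erin has just one choice, so Erin = 1.
Omar's domain is down to {7}, so Omar = 7. Strike 7 from Kira.
That leaves Kira = 3.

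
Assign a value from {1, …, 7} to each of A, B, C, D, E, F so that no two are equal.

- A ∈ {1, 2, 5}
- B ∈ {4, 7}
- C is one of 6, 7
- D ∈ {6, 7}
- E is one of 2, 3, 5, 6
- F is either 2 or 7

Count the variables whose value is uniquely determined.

C and D share exactly the 2 values {6, 7}; by pigeonhole those values go to them, so strike 6, 7 from B, E, F.
That leaves B = 4.
F's domain is down to {2}, so F = 2. So A, E can't be 2.
Determined: B=4, F=2. The other variables each still have more than one consistent value. That makes 2.

2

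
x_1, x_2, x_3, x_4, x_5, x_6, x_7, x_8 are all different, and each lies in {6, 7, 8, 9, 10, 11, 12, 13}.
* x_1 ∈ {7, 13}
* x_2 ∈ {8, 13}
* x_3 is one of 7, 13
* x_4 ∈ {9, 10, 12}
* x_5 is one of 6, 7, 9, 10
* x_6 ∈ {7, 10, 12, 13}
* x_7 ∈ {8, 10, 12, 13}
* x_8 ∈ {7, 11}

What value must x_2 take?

The 8 variables together cover exactly {6, 7, 8, 9, 10, 11, 12, 13} — 8 values for 8 variables — and 6 appears only in x_5's list, so x_5 = 6.
The 7 still-open variables together cover exactly {7, 8, 9, 10, 11, 12, 13} — 7 values for 7 variables — and 9 appears only in x_4's list, so x_4 = 9.
Among the 6 still-open variables, 11 fits only x_8 (and all 6 values in {7, 8, 10, 11, 12, 13} must be used), so x_8 = 11.
x_1 and x_3 between them cover only {7, 13} — a naked pair. Remove those values from x_2, x_6, x_7.
So x_2 = 8.

8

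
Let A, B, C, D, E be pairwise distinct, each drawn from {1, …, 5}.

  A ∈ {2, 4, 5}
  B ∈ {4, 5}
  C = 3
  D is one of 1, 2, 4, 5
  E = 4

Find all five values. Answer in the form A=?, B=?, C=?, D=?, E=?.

C's domain is down to {3}, so C = 3.
E must be 4 (only option left). Eliminate 4 elsewhere: A, B, D.
B must be 5 (only option left). Eliminate 5 elsewhere: A, D.
A must be 2 (only option left). Strike 2 from D.
D's domain is down to {1}, so D = 1.

A=2, B=5, C=3, D=1, E=4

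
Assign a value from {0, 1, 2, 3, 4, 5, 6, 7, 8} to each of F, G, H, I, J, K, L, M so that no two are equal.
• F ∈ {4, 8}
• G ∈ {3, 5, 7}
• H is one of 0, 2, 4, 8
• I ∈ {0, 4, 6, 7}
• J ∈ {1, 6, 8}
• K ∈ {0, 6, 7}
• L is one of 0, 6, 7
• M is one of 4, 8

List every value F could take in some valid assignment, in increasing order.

4, 8

The 2 variables F and M are confined to {4, 8}, which locks those values in; drop them from H, I, J.
The 3 variables I, K, L are confined to {0, 6, 7}, which locks those values in; drop them from G, H, J.
H has just one choice, so H = 2.
J has just one choice, so J = 1.
No further eliminations apply; F can still be any of 4, 8.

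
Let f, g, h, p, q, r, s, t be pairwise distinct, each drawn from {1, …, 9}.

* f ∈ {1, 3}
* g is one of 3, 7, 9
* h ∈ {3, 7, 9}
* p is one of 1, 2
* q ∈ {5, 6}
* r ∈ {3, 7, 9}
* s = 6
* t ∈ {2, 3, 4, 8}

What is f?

1

s has just one choice, so s = 6. Remove 6 from q.
q must be 5 (only option left).
g, h, r between them cover only {3, 7, 9} — a naked triple. Remove those values from f, t.
So f = 1.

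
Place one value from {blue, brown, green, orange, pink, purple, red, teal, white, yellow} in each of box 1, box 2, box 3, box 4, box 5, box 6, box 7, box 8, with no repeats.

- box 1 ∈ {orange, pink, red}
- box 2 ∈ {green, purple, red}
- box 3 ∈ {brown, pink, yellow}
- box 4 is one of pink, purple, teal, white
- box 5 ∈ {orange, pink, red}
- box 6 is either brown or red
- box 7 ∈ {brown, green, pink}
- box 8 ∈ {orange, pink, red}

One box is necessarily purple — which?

box 2

box 1, box 5, box 8 between them cover only {orange, pink, red} — a naked triple. Remove those values from box 2, box 3, box 4, box 6, box 7.
That leaves box 6 = brown. Remove brown from box 3, box 7.
That leaves box 7 = green. Strike green from box 2.
So purple goes to box 2.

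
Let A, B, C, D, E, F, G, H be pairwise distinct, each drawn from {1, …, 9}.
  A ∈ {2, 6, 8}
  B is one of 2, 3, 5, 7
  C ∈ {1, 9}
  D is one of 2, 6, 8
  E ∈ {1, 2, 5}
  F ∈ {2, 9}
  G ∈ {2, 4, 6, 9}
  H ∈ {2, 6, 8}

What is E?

5

The 3 variables A, D, H are confined to {2, 6, 8}, which locks those values in; drop them from B, E, F, G.
F's domain is down to {9}, so F = 9. Strike 9 from C, G.
G has just one choice, so G = 4.
C's domain is down to {1}, so C = 1. Strike 1 from E.
So E = 5.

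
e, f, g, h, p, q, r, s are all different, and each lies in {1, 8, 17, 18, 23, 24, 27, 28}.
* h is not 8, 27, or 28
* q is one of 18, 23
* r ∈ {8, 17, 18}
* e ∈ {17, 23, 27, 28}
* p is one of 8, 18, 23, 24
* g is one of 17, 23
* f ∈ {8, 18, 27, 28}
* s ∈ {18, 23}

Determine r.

Among the 8 variables, 1 fits only h (and all 8 values in {1, 8, 17, 18, 23, 24, 27, 28} must be used), so h = 1.
The 7 still-open variables together cover exactly {8, 17, 18, 23, 24, 27, 28} — 7 values for 7 variables — and 24 appears only in p's list, so p = 24.
q and s share exactly the 2 values {18, 23}; by pigeonhole those values go to them, so strike 18, 23 from e, f, g, r.
g must be 17 (only option left). Eliminate 17 elsewhere: e, r.
So r = 8.

8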